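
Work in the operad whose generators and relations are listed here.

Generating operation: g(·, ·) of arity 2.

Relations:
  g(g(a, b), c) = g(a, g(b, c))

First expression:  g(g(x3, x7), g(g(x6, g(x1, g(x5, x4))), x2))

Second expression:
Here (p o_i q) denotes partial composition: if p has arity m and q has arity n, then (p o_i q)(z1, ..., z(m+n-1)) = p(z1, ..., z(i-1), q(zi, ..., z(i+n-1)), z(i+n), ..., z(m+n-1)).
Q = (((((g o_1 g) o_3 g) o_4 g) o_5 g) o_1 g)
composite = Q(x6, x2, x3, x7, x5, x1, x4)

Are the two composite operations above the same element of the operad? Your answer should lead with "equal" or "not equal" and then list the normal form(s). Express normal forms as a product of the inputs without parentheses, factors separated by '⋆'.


not equal; first: x3 ⋆ x7 ⋆ x6 ⋆ x1 ⋆ x5 ⋆ x4 ⋆ x2; second: x6 ⋆ x2 ⋆ x3 ⋆ x7 ⋆ x5 ⋆ x1 ⋆ x4

Normal form of the first expression: x3 ⋆ x7 ⋆ x6 ⋆ x1 ⋆ x5 ⋆ x4 ⋆ x2
Normal form of the second expression: x6 ⋆ x2 ⋆ x3 ⋆ x7 ⋆ x5 ⋆ x1 ⋆ x4
Different reductions; not equal.


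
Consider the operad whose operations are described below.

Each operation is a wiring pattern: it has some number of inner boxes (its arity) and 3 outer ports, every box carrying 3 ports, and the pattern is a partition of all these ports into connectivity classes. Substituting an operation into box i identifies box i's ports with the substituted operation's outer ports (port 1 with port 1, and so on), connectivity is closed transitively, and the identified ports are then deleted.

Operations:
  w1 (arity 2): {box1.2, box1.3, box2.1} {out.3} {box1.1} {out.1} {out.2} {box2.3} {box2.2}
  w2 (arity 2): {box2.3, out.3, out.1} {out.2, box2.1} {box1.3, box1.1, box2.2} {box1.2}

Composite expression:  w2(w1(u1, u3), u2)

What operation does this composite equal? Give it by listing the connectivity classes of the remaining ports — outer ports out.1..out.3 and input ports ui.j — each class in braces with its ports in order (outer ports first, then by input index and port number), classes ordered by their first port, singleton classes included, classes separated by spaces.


{out.1, out.3, u2.3} {out.2, u2.1} {u1.1} {u1.2, u1.3, u3.1} {u2.2} {u3.2} {u3.3}

After gluing at w2, chains via deleted ports link the u-ports.
w1 over (u1, u3) gives {out.1} {out.2} {out.3} {u1.1} {u1.2, u1.3, u3.1} {u3.2} {u3.3}, out.j being that stage's outer ports
w2 over (u1, u3, u2) gives {out.1, out.3, u2.3} {out.2, u2.1} {u1.1} {u1.2, u1.3, u3.1} {u2.2} {u3.2} {u3.3}, out.j being that stage's outer ports


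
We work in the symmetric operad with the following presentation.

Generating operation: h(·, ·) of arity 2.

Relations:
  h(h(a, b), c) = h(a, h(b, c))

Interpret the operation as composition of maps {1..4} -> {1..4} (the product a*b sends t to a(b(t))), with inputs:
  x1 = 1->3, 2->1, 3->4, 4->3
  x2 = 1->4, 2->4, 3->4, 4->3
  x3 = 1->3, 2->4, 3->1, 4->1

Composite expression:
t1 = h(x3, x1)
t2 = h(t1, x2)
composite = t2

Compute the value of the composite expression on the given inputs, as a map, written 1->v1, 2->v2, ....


h(x3, x1) = 1->1, 2->3, 3->1, 4->1
h(h(x3, x1), x2) = 1->1, 2->1, 3->1, 4->1

1->1, 2->1, 3->1, 4->1


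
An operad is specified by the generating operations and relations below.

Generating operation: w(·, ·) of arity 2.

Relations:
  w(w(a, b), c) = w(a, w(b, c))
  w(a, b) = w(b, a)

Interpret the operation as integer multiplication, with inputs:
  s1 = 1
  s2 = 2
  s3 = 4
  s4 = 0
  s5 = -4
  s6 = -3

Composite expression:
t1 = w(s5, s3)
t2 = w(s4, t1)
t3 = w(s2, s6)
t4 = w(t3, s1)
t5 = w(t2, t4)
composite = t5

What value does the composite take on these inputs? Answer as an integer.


0


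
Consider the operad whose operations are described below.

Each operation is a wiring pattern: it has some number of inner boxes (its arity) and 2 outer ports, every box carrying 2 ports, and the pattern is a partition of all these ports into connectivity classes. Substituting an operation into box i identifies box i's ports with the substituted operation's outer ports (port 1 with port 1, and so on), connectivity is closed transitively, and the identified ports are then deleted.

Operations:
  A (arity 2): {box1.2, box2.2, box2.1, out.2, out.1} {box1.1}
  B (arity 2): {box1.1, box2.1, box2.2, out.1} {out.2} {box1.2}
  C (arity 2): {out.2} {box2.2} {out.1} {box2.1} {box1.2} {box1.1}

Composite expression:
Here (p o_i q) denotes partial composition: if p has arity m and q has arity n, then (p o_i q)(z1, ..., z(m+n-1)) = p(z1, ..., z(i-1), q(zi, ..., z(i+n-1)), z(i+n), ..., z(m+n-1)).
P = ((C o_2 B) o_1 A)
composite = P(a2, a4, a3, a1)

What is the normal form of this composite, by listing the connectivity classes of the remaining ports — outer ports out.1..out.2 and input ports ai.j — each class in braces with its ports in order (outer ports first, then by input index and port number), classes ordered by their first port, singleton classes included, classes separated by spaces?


{out.1} {out.2} {a1.1, a1.2, a3.1} {a2.1} {a2.2, a4.1, a4.2} {a3.2}

Two ports join when wires chain via C-identified ports.
stage A: inputs (a2, a4), connectivity {out.1, out.2, a2.2, a4.1, a4.2} {a2.1}, out.j its boundary
stage B: inputs (a3, a1), connectivity {out.1, a1.1, a1.2, a3.1} {out.2} {a3.2}, out.j its boundary
stage C: inputs (a2, a4, a3, a1), connectivity {out.1} {out.2} {a1.1, a1.2, a3.1} {a2.1} {a2.2, a4.1, a4.2} {a3.2}, out.j its boundary


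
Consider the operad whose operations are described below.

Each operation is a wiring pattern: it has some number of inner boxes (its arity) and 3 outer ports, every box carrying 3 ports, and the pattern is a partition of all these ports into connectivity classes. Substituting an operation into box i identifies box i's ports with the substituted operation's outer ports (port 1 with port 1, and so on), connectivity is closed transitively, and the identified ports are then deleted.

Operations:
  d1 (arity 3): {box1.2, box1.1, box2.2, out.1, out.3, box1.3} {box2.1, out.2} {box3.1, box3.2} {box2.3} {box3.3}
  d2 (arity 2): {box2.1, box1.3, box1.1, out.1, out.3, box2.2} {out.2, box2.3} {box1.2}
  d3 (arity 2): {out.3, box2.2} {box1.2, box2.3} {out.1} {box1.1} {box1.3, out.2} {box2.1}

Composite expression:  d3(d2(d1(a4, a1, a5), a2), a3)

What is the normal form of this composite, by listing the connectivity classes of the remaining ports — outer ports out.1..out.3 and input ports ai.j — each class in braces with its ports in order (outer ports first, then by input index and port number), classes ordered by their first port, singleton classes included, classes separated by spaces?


Treat the ports identified at d3 as solder joints: merge, then drop.
composing d1 on (a4, a1, a5), with out.j its own outer ports: {out.1, out.3, a1.2, a4.1, a4.2, a4.3} {out.2, a1.1} {a1.3} {a5.1, a5.2} {a5.3}
composing d2 on (a4, a1, a5, a2), with out.j its own outer ports: {out.1, out.3, a1.2, a2.1, a2.2, a4.1, a4.2, a4.3} {out.2, a2.3} {a1.1} {a1.3} {a5.1, a5.2} {a5.3}
composing d3 on (a4, a1, a5, a2, a3), with out.j its own outer ports: {out.1} {out.2, a1.2, a2.1, a2.2, a4.1, a4.2, a4.3} {out.3, a3.2} {a1.1} {a1.3} {a2.3, a3.3} {a3.1} {a5.1, a5.2} {a5.3}

{out.1} {out.2, a1.2, a2.1, a2.2, a4.1, a4.2, a4.3} {out.3, a3.2} {a1.1} {a1.3} {a2.3, a3.3} {a3.1} {a5.1, a5.2} {a5.3}


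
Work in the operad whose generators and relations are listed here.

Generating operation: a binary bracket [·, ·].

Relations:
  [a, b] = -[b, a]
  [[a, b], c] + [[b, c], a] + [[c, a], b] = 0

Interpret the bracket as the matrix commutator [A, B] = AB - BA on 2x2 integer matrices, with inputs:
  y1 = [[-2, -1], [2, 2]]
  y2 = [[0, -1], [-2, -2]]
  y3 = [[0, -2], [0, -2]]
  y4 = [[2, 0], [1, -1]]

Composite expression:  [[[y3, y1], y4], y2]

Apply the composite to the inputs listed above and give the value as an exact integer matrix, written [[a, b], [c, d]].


[[-64, -40], [-48, 64]]


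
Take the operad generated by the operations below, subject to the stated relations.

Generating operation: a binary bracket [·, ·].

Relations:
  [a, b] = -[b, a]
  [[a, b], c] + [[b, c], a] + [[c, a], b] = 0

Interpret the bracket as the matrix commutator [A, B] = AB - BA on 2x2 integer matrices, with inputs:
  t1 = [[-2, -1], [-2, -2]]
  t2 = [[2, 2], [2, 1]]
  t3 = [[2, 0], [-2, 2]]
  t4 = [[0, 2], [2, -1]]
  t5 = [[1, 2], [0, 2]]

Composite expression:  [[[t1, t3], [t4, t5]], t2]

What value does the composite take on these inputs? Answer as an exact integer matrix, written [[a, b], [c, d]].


[t1, t3] = [[2, 0], [0, -2]]
[t4, t5] = [[-4, 4], [-2, 4]]
[[t1, t3], [t4, t5]] = [[0, 16], [8, 0]]
[[[t1, t3], [t4, t5]], t2] = [[16, -16], [8, -16]]

[[16, -16], [8, -16]]


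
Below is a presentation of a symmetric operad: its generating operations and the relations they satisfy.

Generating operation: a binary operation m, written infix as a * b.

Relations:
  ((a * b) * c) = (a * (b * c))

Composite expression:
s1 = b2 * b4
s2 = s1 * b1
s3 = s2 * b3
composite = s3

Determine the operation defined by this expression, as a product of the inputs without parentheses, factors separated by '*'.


b2 * b4 * b1 * b3

Associativity of m dissolves the nesting; only the b-input order survives.
(b2 * b4) spells out as b2 * b4
((b2 * b4) * b1) spells out as b2 * b4 * b1
(((b2 * b4) * b1) * b3) spells out as b2 * b4 * b1 * b3


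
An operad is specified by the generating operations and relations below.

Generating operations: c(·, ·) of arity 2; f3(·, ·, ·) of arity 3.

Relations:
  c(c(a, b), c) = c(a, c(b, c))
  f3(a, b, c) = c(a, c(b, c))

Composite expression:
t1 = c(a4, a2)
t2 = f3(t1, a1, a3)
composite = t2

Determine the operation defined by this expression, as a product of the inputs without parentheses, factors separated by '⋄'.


a4 ⋄ a2 ⋄ a1 ⋄ a3

Every regrouping of f3 is equal, so read the a-inputs in written order.
c(a4, a2) unparenthesizes to a4 ⋄ a2
f3(c(a4, a2), a1, a3) unparenthesizes to a4 ⋄ a2 ⋄ a1 ⋄ a3


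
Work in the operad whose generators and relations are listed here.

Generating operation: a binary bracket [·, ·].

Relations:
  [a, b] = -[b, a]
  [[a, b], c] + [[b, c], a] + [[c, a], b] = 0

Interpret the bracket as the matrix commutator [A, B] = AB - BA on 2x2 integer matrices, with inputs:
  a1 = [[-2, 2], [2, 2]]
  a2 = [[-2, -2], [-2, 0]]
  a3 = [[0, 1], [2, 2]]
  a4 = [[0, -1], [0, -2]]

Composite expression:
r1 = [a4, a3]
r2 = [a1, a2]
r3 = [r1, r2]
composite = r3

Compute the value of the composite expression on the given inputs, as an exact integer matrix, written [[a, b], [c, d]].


[[48, -48], [-48, -48]]

[a4, a3] = [[-2, 0], [-4, 2]]
[a1, a2] = [[0, 12], [-12, 0]]
[[a4, a3], [a1, a2]] = [[48, -48], [-48, -48]]


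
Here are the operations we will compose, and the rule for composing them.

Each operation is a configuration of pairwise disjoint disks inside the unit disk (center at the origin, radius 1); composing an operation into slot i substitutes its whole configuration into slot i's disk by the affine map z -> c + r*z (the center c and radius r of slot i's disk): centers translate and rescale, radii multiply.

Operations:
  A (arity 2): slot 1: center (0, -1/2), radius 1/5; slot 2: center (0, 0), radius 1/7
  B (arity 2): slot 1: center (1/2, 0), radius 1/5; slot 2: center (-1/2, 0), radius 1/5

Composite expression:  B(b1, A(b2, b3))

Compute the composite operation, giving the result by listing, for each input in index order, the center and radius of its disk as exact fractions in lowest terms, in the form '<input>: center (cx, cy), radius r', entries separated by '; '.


b1: center (1/2, 0), radius 1/5; b2: center (-1/2, -1/10), radius 1/25; b3: center (-1/2, 0), radius 1/35


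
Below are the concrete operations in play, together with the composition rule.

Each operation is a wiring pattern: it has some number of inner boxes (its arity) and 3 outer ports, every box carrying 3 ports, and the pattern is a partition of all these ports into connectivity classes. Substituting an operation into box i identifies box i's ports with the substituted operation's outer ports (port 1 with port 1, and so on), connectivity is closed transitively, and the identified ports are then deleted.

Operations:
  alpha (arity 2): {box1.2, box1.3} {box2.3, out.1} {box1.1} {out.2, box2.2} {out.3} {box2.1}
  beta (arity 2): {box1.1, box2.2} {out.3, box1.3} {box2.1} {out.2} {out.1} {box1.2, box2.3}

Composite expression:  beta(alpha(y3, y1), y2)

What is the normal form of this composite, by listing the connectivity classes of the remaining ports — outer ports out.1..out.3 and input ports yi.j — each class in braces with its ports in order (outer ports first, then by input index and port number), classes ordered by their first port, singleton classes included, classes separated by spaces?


{out.1} {out.2} {out.3} {y1.1} {y1.2, y2.3} {y1.3, y2.2} {y2.1} {y3.1} {y3.2, y3.3}

Two ports join when wires chain via beta-identified ports.
composing alpha on (y3, y1), with out.j its own outer ports: {out.1, y1.3} {out.2, y1.2} {out.3} {y1.1} {y3.1} {y3.2, y3.3}
composing beta on (y3, y1, y2), with out.j its own outer ports: {out.1} {out.2} {out.3} {y1.1} {y1.2, y2.3} {y1.3, y2.2} {y2.1} {y3.1} {y3.2, y3.3}


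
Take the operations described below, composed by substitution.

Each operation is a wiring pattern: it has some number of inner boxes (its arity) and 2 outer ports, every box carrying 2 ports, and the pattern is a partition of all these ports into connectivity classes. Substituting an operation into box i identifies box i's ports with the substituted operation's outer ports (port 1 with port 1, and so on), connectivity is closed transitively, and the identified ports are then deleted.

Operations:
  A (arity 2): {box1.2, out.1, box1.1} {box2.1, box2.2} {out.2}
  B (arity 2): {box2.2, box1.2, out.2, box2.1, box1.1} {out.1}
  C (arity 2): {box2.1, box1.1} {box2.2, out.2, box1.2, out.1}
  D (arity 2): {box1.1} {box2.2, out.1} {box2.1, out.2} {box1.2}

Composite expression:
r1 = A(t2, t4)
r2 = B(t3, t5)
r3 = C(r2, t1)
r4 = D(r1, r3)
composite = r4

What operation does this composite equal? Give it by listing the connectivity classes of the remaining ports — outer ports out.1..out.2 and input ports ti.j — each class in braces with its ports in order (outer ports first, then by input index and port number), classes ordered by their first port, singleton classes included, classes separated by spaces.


{out.1, out.2, t1.2, t3.1, t3.2, t5.1, t5.2} {t1.1} {t2.1, t2.2} {t4.1, t4.2}

Connectivity passes through glued D-boundaries; trace each wire chain.
A over (t2, t4) gives {out.1, t2.1, t2.2} {out.2} {t4.1, t4.2}, out.j being that stage's outer ports
B over (t3, t5) gives {out.1} {out.2, t3.1, t3.2, t5.1, t5.2}, out.j being that stage's outer ports
C over (t3, t5, t1) gives {out.1, out.2, t1.2, t3.1, t3.2, t5.1, t5.2} {t1.1}, out.j being that stage's outer ports
D over (t2, t4, t3, t5, t1) gives {out.1, out.2, t1.2, t3.1, t3.2, t5.1, t5.2} {t1.1} {t2.1, t2.2} {t4.1, t4.2}, out.j being that stage's outer ports


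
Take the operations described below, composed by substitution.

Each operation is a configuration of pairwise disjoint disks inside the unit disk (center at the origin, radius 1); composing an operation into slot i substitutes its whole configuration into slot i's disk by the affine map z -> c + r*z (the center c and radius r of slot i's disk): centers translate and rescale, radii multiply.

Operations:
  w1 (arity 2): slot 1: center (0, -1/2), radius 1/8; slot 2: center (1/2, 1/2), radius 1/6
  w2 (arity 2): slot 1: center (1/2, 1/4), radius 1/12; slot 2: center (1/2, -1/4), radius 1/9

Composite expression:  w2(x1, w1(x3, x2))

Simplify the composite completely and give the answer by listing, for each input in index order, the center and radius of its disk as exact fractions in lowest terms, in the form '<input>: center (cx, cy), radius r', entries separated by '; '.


x1: center (1/2, 1/4), radius 1/12; x2: center (5/9, -7/36), radius 1/54; x3: center (1/2, -11/36), radius 1/72

Only the slot chain above each x matters under w2; compose those maps.
tracing x1 down its 1-map path: center (1/2, 1/4), radius 1/12
tracing x3 down its 2-map path: center (1/2, -11/36), radius 1/72
tracing x2 down its 2-map path: center (5/9, -7/36), radius 1/54


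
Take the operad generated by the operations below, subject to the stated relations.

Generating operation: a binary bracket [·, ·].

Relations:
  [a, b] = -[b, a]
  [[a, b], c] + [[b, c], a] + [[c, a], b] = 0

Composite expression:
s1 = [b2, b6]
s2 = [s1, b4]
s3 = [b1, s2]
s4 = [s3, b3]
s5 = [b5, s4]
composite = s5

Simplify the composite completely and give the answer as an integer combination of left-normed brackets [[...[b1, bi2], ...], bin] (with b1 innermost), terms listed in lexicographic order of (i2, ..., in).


-[[[[[b1, b2], b6], b4], b3], b5] + [[[[[b1, b4], b2], b6], b3], b5] - [[[[[b1, b4], b6], b2], b3], b5] + [[[[[b1, b6], b2], b4], b3], b5]


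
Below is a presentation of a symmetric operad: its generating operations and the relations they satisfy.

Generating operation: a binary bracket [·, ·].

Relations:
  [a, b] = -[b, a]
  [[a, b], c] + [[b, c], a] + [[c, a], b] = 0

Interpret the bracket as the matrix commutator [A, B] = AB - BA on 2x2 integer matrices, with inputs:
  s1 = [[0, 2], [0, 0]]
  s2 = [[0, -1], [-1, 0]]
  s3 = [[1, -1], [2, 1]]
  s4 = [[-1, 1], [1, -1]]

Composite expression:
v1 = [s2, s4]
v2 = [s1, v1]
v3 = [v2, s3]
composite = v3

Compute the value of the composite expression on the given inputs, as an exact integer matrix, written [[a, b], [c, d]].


[[0, 0], [0, 0]]

[s2, s4] = [[0, 0], [0, 0]]
[s1, [s2, s4]] = [[0, 0], [0, 0]]
[[s1, [s2, s4]], s3] = [[0, 0], [0, 0]]


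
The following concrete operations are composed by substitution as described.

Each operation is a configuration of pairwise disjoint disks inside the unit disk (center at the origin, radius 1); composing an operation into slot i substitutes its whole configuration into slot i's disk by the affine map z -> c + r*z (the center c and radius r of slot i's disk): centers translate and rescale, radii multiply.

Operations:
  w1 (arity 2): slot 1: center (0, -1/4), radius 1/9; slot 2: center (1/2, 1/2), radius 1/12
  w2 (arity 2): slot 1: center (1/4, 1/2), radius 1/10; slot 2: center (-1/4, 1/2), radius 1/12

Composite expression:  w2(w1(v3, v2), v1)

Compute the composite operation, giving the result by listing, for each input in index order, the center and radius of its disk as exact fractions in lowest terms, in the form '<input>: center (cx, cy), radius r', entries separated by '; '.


v1: center (-1/4, 1/2), radius 1/12; v2: center (3/10, 11/20), radius 1/120; v3: center (1/4, 19/40), radius 1/90


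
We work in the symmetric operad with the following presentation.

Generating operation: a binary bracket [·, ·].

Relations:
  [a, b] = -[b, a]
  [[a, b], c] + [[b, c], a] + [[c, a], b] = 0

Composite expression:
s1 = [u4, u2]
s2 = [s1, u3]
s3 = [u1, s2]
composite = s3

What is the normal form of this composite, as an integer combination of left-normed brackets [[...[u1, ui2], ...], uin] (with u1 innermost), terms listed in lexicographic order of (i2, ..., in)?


In the tensor algebra, words opening u1 carry the u1-anchored form.
Composite bracket: [u1, [[u4, u2], u3]]
Full expansion: 8 signed words from ab - ba (2^3 = 8).
Words beginning with u1 determine it all:
  the word u1u2u4u3 carries sign -1 and contributes -[[[u1, u2], u4], u3]
  the word u1u3u2u4 carries sign +1 and contributes +[[[u1, u3], u2], u4]
  the word u1u3u4u2 carries sign -1 and contributes -[[[u1, u3], u4], u2]
  the word u1u4u2u3 carries sign +1 and contributes +[[[u1, u4], u2], u3]

-[[[u1, u2], u4], u3] + [[[u1, u3], u2], u4] - [[[u1, u3], u4], u2] + [[[u1, u4], u2], u3]


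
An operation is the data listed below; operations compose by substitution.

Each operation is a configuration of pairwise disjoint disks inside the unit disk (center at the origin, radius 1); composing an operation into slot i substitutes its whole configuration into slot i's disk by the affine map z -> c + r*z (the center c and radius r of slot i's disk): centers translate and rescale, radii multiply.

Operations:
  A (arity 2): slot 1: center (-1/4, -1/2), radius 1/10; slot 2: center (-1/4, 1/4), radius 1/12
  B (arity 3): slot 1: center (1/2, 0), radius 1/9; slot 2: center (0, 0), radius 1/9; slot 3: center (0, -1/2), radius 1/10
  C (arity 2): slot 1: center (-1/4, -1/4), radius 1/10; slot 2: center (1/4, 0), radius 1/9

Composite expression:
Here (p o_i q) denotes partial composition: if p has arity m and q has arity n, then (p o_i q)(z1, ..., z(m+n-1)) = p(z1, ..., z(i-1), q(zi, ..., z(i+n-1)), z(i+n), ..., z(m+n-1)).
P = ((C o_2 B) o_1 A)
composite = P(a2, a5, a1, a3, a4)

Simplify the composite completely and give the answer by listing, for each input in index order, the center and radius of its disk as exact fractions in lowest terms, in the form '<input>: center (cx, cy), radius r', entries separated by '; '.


Below C, radii multiply path by path; the a-disk centers shift.
input a2: applying the 2 nested substitutions gives center (-11/40, -3/10), radius 1/100
input a5: applying the 2 nested substitutions gives center (-11/40, -9/40), radius 1/120
input a1: applying the 2 nested substitutions gives center (11/36, 0), radius 1/81
input a3: applying the 2 nested substitutions gives center (1/4, 0), radius 1/81
input a4: applying the 2 nested substitutions gives center (1/4, -1/18), radius 1/90

a1: center (11/36, 0), radius 1/81; a2: center (-11/40, -3/10), radius 1/100; a3: center (1/4, 0), radius 1/81; a4: center (1/4, -1/18), radius 1/90; a5: center (-11/40, -9/40), radius 1/120


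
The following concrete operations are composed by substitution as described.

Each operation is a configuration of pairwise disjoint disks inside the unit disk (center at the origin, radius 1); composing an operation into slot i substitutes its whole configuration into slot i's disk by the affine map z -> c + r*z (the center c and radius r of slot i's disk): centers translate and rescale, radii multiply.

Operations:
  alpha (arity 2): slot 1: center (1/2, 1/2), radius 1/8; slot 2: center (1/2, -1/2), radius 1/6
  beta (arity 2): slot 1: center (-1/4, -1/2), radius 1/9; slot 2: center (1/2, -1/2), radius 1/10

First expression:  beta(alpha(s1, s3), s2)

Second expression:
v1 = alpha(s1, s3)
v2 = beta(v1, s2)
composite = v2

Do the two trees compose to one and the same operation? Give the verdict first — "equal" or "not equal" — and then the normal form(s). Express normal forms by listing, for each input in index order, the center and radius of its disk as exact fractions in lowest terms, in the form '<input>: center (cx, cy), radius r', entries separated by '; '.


equal: each reduces to s1: center (-7/36, -4/9), radius 1/72; s2: center (1/2, -1/2), radius 1/10; s3: center (-7/36, -5/9), radius 1/54

The first composite normalizes to s1: center (-7/36, -4/9), radius 1/72; s2: center (1/2, -1/2), radius 1/10; s3: center (-7/36, -5/9), radius 1/54
The second composite normalizes to s1: center (-7/36, -4/9), radius 1/72; s2: center (1/2, -1/2), radius 1/10; s3: center (-7/36, -5/9), radius 1/54
Both agree, so they are equal.


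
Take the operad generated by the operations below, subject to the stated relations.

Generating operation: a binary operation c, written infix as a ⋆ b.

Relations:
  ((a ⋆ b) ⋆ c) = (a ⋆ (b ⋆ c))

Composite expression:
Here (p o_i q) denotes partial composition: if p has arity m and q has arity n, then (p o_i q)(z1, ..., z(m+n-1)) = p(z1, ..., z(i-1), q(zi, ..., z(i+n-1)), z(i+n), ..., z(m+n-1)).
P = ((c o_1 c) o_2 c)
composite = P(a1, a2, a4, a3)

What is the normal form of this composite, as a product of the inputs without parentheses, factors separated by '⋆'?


a1 ⋆ a2 ⋆ a4 ⋆ a3


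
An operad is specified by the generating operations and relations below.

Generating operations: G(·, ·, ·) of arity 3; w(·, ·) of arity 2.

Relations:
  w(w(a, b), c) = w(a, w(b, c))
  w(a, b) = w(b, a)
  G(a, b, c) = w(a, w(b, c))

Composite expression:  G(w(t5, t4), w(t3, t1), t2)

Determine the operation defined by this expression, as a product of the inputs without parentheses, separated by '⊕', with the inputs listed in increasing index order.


t1 ⊕ t2 ⊕ t3 ⊕ t4 ⊕ t5

Shape and order are irrelevant to G; the t-input set decides.
w(t5, t4) collapses to t5 ⊕ t4
w(t3, t1) collapses to t3 ⊕ t1
G(w(t5, t4), w(t3, t1), t2) collapses to t5 ⊕ t4 ⊕ t3 ⊕ t1 ⊕ t2
putting the inputs in ascending order: t1 ⊕ t2 ⊕ t3 ⊕ t4 ⊕ t5


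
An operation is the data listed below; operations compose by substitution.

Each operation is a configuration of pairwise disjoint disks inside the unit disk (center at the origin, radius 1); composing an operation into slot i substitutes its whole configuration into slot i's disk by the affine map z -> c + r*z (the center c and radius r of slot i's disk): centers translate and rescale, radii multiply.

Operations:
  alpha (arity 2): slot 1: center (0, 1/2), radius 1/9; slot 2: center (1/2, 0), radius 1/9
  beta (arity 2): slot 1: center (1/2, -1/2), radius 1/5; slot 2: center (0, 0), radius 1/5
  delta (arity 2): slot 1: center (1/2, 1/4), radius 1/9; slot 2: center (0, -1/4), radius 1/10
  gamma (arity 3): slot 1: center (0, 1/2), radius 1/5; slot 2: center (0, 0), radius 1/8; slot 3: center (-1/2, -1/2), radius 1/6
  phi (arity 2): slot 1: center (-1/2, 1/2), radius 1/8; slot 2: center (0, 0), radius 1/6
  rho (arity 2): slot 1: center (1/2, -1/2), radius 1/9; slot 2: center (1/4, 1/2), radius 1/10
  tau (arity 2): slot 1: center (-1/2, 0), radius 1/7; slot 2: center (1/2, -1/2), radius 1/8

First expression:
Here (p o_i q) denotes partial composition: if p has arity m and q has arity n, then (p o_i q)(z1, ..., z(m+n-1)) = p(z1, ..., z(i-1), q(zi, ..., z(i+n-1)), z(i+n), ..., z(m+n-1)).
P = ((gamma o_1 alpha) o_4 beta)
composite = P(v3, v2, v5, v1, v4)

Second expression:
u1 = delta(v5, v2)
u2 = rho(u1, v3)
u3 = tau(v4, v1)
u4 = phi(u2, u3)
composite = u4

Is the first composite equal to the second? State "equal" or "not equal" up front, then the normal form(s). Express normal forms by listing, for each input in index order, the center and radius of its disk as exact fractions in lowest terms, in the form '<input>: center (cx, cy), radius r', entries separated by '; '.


not equal; the first gives v1: center (-5/12, -7/12), radius 1/30; v2: center (1/10, 1/2), radius 1/45; v3: center (0, 3/5), radius 1/45; v4: center (-1/2, -1/2), radius 1/30; v5: center (0, 0), radius 1/8 and the second v1: center (1/12, -1/12), radius 1/48; v2: center (-7/16, 125/288), radius 1/720; v3: center (-15/32, 9/16), radius 1/80; v4: center (-1/12, 0), radius 1/42; v5: center (-31/72, 127/288), radius 1/648

The first expression reduces to v1: center (-5/12, -7/12), radius 1/30; v2: center (1/10, 1/2), radius 1/45; v3: center (0, 3/5), radius 1/45; v4: center (-1/2, -1/2), radius 1/30; v5: center (0, 0), radius 1/8
The second expression reduces to v1: center (1/12, -1/12), radius 1/48; v2: center (-7/16, 125/288), radius 1/720; v3: center (-15/32, 9/16), radius 1/80; v4: center (-1/12, 0), radius 1/42; v5: center (-31/72, 127/288), radius 1/648
The forms do not match — not equal.


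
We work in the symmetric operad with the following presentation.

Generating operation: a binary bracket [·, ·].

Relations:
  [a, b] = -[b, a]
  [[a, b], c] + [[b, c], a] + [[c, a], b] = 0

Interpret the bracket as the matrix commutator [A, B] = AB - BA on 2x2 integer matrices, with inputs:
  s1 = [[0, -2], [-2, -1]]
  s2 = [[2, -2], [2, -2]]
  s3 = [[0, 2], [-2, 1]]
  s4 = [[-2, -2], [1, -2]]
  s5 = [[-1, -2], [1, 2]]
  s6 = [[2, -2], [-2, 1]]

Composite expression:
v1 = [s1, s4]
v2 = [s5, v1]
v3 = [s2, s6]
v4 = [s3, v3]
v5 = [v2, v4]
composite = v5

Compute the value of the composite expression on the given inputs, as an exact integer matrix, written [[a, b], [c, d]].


[s1, s4] = [[-6, -2], [-1, 6]]
[s5, [s1, s4]] = [[4, -18], [-15, -4]]
[s2, s6] = [[8, -6], [10, -8]]
[s3, [s2, s6]] = [[8, -26], [-22, -8]]
[[s5, [s1, s4]], [s3, [s2, s6]]] = [[6, 80], [-64, -6]]

[[6, 80], [-64, -6]]


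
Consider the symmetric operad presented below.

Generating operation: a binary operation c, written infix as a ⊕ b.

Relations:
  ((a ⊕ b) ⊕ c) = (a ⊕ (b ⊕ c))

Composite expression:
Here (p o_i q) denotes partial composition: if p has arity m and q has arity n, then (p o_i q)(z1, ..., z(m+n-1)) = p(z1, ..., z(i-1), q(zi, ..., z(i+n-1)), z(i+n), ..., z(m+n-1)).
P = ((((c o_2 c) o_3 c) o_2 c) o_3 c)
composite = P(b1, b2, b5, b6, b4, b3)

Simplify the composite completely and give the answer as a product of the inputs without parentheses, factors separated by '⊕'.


The c-tree's shape is irrelevant; the b-reading-order decides.
(b5 ⊕ b6) linearizes to b5 ⊕ b6
(b2 ⊕ (b5 ⊕ b6)) linearizes to b2 ⊕ b5 ⊕ b6
(b4 ⊕ b3) linearizes to b4 ⊕ b3
((b2 ⊕ (b5 ⊕ b6)) ⊕ (b4 ⊕ b3)) linearizes to b2 ⊕ b5 ⊕ b6 ⊕ b4 ⊕ b3
(b1 ⊕ ((b2 ⊕ (b5 ⊕ b6)) ⊕ (b4 ⊕ b3))) linearizes to b1 ⊕ b2 ⊕ b5 ⊕ b6 ⊕ b4 ⊕ b3

b1 ⊕ b2 ⊕ b5 ⊕ b6 ⊕ b4 ⊕ b3


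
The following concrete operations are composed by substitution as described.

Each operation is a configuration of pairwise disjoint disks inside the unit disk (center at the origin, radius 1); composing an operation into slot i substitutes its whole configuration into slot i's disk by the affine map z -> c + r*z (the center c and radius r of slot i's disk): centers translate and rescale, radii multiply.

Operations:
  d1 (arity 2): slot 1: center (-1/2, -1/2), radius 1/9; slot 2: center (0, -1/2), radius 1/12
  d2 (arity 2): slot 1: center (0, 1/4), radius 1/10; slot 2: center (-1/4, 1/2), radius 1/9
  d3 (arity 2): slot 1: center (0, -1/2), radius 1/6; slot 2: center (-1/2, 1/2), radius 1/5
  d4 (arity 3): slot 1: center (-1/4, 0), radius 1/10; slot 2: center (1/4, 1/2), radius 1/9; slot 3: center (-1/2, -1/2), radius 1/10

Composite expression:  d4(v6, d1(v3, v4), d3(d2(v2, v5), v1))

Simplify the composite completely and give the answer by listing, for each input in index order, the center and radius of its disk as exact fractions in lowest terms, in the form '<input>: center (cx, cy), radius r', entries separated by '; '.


v1: center (-11/20, -9/20), radius 1/50; v2: center (-1/2, -131/240), radius 1/600; v3: center (7/36, 4/9), radius 1/81; v4: center (1/4, 4/9), radius 1/108; v5: center (-121/240, -13/24), radius 1/540; v6: center (-1/4, 0), radius 1/10

Nesting under d4 composes maps z -> c + r*z down each v-path.
v6 passes through 1 substitution, ending at center (-1/4, 0), radius 1/10
v3 passes through 2 substitutions, ending at center (7/36, 4/9), radius 1/81
v4 passes through 2 substitutions, ending at center (1/4, 4/9), radius 1/108
v2 passes through 3 substitutions, ending at center (-1/2, -131/240), radius 1/600
v5 passes through 3 substitutions, ending at center (-121/240, -13/24), radius 1/540
v1 passes through 2 substitutions, ending at center (-11/20, -9/20), radius 1/50


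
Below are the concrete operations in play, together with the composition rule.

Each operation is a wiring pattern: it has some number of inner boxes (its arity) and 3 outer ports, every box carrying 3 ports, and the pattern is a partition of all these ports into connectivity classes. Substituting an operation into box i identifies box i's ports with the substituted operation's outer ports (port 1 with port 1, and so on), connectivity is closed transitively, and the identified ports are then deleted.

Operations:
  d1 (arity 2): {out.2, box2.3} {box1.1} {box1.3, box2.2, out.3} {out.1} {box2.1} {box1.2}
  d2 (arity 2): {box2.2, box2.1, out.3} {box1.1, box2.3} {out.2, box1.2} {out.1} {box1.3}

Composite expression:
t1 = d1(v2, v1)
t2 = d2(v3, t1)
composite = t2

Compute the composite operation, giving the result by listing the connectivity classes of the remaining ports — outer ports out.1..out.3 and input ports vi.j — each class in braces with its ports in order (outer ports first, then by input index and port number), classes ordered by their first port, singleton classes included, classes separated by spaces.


{out.1} {out.2, v3.2} {out.3, v1.3} {v1.1} {v1.2, v2.3, v3.1} {v2.1} {v2.2} {v3.3}

Treat the ports identified at d2 as solder joints: merge, then drop.
through d1, on inputs (v2, v1): {out.1} {out.2, v1.3} {out.3, v1.2, v2.3} {v1.1} {v2.1} {v2.2} (out.j = stage outer ports)
through d2, on inputs (v3, v2, v1): {out.1} {out.2, v3.2} {out.3, v1.3} {v1.1} {v1.2, v2.3, v3.1} {v2.1} {v2.2} {v3.3} (out.j = stage outer ports)


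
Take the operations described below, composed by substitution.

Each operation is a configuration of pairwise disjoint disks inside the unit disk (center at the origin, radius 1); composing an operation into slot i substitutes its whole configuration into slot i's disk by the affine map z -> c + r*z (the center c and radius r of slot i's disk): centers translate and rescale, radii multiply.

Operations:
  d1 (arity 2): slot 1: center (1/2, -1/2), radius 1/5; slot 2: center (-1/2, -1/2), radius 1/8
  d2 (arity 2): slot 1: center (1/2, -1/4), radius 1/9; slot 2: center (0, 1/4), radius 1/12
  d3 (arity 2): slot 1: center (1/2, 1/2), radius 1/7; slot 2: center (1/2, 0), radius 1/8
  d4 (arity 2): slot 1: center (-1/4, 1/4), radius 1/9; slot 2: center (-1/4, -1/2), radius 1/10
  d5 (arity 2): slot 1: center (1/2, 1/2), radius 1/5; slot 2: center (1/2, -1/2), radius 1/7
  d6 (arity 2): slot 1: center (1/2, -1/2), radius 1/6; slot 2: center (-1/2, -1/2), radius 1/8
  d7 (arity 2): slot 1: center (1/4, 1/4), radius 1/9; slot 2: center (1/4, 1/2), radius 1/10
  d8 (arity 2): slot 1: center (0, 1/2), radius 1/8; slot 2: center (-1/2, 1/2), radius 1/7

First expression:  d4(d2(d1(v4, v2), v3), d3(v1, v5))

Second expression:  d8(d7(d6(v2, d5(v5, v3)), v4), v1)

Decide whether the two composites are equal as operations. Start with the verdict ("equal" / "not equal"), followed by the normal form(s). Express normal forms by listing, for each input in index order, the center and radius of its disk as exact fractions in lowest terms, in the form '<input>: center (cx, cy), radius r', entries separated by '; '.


not equal; the first gives v1: center (-1/5, -9/20), radius 1/70; v2: center (-65/324, 35/162), radius 1/648; v3: center (-1/4, 5/18), radius 1/108; v4: center (-61/324, 35/162), radius 1/405; v5: center (-1/5, -1/2), radius 1/80 and the second v1: center (-1/2, 1/2), radius 1/7; v2: center (11/288, 151/288), radius 1/432; v3: center (29/1152, 67/128), radius 1/4032; v4: center (1/32, 9/16), radius 1/80; v5: center (29/1152, 605/1152), radius 1/2880

The first expression, normalized: v1: center (-1/5, -9/20), radius 1/70; v2: center (-65/324, 35/162), radius 1/648; v3: center (-1/4, 5/18), radius 1/108; v4: center (-61/324, 35/162), radius 1/405; v5: center (-1/5, -1/2), radius 1/80
The second expression, normalized: v1: center (-1/2, 1/2), radius 1/7; v2: center (11/288, 151/288), radius 1/432; v3: center (29/1152, 67/128), radius 1/4032; v4: center (1/32, 9/16), radius 1/80; v5: center (29/1152, 605/1152), radius 1/2880
Different reductions; not equal.


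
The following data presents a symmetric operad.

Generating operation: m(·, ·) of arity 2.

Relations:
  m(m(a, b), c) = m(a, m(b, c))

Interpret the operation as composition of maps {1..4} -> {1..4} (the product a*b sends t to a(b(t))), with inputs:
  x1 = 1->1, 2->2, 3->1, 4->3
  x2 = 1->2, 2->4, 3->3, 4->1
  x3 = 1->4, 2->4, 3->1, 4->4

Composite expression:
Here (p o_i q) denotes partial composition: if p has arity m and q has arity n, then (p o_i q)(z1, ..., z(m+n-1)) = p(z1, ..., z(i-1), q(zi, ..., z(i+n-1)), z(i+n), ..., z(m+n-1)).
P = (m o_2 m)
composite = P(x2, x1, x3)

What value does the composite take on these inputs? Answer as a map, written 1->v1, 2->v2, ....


1->3, 2->3, 3->2, 4->3

m(x1, x3) = 1->3, 2->3, 3->1, 4->3
m(x2, m(x1, x3)) = 1->3, 2->3, 3->2, 4->3


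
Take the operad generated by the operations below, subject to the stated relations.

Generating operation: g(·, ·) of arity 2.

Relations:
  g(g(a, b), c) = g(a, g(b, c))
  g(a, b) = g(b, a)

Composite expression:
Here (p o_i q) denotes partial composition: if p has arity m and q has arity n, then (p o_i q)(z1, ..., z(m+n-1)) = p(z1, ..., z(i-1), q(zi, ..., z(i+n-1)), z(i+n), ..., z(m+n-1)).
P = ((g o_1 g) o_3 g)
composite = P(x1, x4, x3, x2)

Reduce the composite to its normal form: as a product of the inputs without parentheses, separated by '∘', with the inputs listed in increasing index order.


x1 ∘ x2 ∘ x3 ∘ x4

Shape and order are irrelevant to g; the x-input set decides.
g(x1, x4) collapses to x1 ∘ x4
g(x3, x2) collapses to x3 ∘ x2
g(g(x1, x4), g(x3, x2)) collapses to x1 ∘ x4 ∘ x3 ∘ x2
the factors in increasing index order: x1 ∘ x2 ∘ x3 ∘ x4


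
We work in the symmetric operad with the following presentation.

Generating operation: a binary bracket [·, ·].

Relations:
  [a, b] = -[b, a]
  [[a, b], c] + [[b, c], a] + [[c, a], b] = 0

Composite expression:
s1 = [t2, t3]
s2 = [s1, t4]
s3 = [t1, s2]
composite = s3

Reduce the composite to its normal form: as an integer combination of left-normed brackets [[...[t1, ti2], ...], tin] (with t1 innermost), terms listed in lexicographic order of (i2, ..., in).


Skip Jacobi rewriting: expand, keep t1-initial words, read off terms.
Composite bracket: [t1, [[t2, t3], t4]]
Under [a, b] = ab - ba we get 8 signed associative words (2^3 = 8).
Only words starting with t1 matter:
  t1t2t3t4 (sign +1) contributes +[[[t1, t2], t3], t4]
  t1t3t2t4 (sign -1) contributes -[[[t1, t3], t2], t4]
  t1t4t2t3 (sign -1) contributes -[[[t1, t4], t2], t3]
  t1t4t3t2 (sign +1) contributes +[[[t1, t4], t3], t2]

[[[t1, t2], t3], t4] - [[[t1, t3], t2], t4] - [[[t1, t4], t2], t3] + [[[t1, t4], t3], t2]


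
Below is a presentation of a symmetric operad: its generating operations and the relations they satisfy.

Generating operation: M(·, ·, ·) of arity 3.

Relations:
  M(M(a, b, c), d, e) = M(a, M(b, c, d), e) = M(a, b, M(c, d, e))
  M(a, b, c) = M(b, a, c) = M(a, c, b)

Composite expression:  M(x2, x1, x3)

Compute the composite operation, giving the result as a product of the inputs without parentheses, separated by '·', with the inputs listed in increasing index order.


x1 · x2 · x3

Any arrangement under M is one operation, so sort the x-inputs.
M(x2, x1, x3) collapses to x2 · x1 · x3
rearranged into index order: x1 · x2 · x3


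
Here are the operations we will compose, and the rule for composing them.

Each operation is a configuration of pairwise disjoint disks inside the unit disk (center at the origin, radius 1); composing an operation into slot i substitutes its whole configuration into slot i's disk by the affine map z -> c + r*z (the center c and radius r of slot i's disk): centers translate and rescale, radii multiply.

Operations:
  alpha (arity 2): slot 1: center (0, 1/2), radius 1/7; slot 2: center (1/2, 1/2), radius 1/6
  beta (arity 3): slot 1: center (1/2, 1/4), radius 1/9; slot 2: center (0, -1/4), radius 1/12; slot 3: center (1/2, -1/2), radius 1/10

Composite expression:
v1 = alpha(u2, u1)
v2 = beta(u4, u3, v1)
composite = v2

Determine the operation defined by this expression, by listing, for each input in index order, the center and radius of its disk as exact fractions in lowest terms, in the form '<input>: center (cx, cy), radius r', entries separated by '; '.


Affine substitution under beta: radii multiply and u-centers shift.
input u4: applying the 1 nested substitution gives center (1/2, 1/4), radius 1/9
input u3: applying the 1 nested substitution gives center (0, -1/4), radius 1/12
input u2: applying the 2 nested substitutions gives center (1/2, -9/20), radius 1/70
input u1: applying the 2 nested substitutions gives center (11/20, -9/20), radius 1/60

u1: center (11/20, -9/20), radius 1/60; u2: center (1/2, -9/20), radius 1/70; u3: center (0, -1/4), radius 1/12; u4: center (1/2, 1/4), radius 1/9


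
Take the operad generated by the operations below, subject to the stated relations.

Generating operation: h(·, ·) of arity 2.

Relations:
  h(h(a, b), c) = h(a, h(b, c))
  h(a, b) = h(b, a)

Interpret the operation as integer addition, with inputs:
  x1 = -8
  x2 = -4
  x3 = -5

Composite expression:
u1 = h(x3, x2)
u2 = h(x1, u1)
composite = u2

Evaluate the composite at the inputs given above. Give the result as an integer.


-17

h(x3, x2) = -9
h(x1, h(x3, x2)) = -17
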